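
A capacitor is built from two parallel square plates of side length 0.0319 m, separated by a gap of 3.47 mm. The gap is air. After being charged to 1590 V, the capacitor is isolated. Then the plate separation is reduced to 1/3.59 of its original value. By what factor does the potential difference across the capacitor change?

Isolated ⇒ Q is held fixed.
C₂ = 3.59 C₁ and V = Q/C, so V₂/V₁ = C₁/C₂ = 0.279.

V₂/V₁ ≈ 0.279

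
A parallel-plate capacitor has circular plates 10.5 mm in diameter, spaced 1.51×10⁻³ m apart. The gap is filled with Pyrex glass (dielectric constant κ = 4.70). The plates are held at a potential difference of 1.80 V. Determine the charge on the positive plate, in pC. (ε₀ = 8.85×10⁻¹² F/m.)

A = π(10.5/2 mm)² = 8.66×10⁻⁵ m².
C = κε₀A/d = 4.70 × 8.85×10⁻¹² × 8.66×10⁻⁵ / 1.51×10⁻³ = 2.39×10⁻¹² F.
Q = CV = 2.39×10⁻¹² × 1.80 = 4.29×10⁻¹² C.

4.29 pC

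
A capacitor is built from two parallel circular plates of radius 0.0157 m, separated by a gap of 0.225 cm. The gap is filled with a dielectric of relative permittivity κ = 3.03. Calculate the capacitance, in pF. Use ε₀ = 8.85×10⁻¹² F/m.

A = π(0.0157 m)² = 7.74×10⁻⁴ m².
C = κε₀A/d = 3.03 × 8.85×10⁻¹² × 7.74×10⁻⁴ / 2.25×10⁻³ = 9.23×10⁻¹² F.

9.23 pF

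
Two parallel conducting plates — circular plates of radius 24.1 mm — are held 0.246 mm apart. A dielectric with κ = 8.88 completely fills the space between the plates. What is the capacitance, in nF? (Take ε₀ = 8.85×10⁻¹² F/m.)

C ≈ 0.583 nF

A = π(24.1 mm)² = 1.82×10⁻³ m².
C = κε₀A/d = 8.88 × 8.85×10⁻¹² × 1.82×10⁻³ / 2.46×10⁻⁴ = 5.83×10⁻¹⁰ F.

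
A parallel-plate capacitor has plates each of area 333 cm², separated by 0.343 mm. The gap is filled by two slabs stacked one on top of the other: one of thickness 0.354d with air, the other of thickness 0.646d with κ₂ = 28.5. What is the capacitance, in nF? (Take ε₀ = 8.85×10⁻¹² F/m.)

A = 333 cm² = 3.33×10⁻² m².
Stacked slabs ⇒ two capacitors in series, each with the full plate area.
C₁ = κ₁ε₀A/d₁ = 1.00 × 8.85×10⁻¹² × 3.33×10⁻² / 1.21×10⁻⁴ = 2.43×10⁻⁹ F.
C₂ = κ₂ε₀A/d₂ = 28.5 × 8.85×10⁻¹² × 3.33×10⁻² / 2.22×10⁻⁴ = 3.79×10⁻⁸ F.
C = (1/C₁ + 1/C₂)⁻¹ = 2.28×10⁻⁹ F.

C ≈ 2.28 nF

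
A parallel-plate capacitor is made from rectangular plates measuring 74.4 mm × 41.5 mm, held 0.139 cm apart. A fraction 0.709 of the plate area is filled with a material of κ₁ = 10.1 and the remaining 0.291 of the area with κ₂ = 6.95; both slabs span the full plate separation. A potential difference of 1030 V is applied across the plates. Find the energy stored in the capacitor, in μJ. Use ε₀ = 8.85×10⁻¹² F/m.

U ≈ 95.8 μJ

A = 74.4 × 41.5 mm² = 3.09×10⁻³ m².
Side-by-side slabs ⇒ two capacitors in parallel, each spanning the full gap.
C₁ = κ₁ε₀A₁/d = 10.1 × 8.85×10⁻¹² × 2.19×10⁻³ / 1.39×10⁻³ = 1.41×10⁻¹⁰ F.
C₂ = κ₂ε₀A₂/d = 6.95 × 8.85×10⁻¹² × 8.98×10⁻⁴ / 1.39×10⁻³ = 3.98×10⁻¹¹ F.
C = C₁ + C₂ = 1.81×10⁻¹⁰ F.
U = ½CV² = ½ × 1.81×10⁻¹⁰ × (1030)² = 9.58×10⁻⁵ J.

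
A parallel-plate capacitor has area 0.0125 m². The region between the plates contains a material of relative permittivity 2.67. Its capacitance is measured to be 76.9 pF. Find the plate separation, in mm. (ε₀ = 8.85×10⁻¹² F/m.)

d ≈ 3.84 mm

d = κε₀A/C = 2.67 × 8.85×10⁻¹² × 1.25×10⁻² / 7.69×10⁻¹¹ = 3.84×10⁻³ m.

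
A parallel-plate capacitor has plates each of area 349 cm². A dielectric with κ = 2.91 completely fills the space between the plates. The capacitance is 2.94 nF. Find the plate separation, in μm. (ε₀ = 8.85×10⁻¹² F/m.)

A = 349 cm² = 3.49×10⁻² m².
d = κε₀A/C = 2.91 × 8.85×10⁻¹² × 3.49×10⁻² / 2.94×10⁻⁹ = 3.06×10⁻⁴ m.

d ≈ 306 μm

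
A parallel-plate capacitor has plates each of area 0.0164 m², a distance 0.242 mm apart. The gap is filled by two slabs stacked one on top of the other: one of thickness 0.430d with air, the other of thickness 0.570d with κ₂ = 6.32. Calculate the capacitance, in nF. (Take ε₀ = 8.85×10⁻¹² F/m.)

Stacked slabs ⇒ two capacitors in series, each with the full plate area.
C₁ = κ₁ε₀A/d₁ = 1.00 × 8.85×10⁻¹² × 1.64×10⁻² / 1.04×10⁻⁴ = 1.39×10⁻⁹ F.
C₂ = κ₂ε₀A/d₂ = 6.32 × 8.85×10⁻¹² × 1.64×10⁻² / 1.38×10⁻⁴ = 6.65×10⁻⁹ F.
C = (1/C₁ + 1/C₂)⁻¹ = 1.15×10⁻⁹ F.

C ≈ 1.15 nF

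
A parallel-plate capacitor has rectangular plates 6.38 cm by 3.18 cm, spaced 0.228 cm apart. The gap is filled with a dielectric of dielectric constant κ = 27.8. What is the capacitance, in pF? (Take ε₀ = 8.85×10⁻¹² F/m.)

A = 6.38 × 3.18 cm² = 2.03×10⁻³ m².
C = κε₀A/d = 27.8 × 8.85×10⁻¹² × 2.03×10⁻³ / 2.28×10⁻³ = 2.19×10⁻¹⁰ F.

C ≈ 219 pF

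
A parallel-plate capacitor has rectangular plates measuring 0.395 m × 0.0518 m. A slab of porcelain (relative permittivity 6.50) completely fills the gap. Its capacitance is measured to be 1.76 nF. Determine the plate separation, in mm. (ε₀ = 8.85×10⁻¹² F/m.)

A = 0.395 × 0.0518 m² = 2.05×10⁻² m².
d = κε₀A/C = 6.50 × 8.85×10⁻¹² × 2.05×10⁻² / 1.76×10⁻⁹ = 6.69×10⁻⁴ m.

0.669 mm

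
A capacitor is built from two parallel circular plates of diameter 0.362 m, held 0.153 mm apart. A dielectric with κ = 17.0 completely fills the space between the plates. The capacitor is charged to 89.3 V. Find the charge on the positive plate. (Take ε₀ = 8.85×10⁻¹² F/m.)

Q ≈ 9.04 μC

A = π(0.362/2 m)² = 0.103 m².
C = κε₀A/d = 17.0 × 8.85×10⁻¹² × 0.103 / 1.53×10⁻⁴ = 1.01×10⁻⁷ F.
Q = CV = 1.01×10⁻⁷ × 89.3 = 9.04×10⁻⁶ C.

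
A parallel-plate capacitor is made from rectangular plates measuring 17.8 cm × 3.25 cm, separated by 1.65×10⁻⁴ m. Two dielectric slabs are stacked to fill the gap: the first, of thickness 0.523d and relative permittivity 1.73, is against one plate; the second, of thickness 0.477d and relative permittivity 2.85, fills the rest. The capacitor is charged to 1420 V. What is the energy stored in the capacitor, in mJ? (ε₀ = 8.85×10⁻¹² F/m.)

U ≈ 0.666 mJ

A = 17.8 × 3.25 cm² = 5.79×10⁻³ m².
Stacked slabs ⇒ two capacitors in series, each with the full plate area.
C₁ = κ₁ε₀A/d₁ = 1.73 × 8.85×10⁻¹² × 5.79×10⁻³ / 8.63×10⁻⁵ = 1.03×10⁻⁹ F.
C₂ = κ₂ε₀A/d₂ = 2.85 × 8.85×10⁻¹² × 5.79×10⁻³ / 7.87×10⁻⁵ = 1.85×10⁻⁹ F.
C = (1/C₁ + 1/C₂)⁻¹ = 6.61×10⁻¹⁰ F.
U = ½CV² = ½ × 6.61×10⁻¹⁰ × (1420)² = 6.66×10⁻⁴ J.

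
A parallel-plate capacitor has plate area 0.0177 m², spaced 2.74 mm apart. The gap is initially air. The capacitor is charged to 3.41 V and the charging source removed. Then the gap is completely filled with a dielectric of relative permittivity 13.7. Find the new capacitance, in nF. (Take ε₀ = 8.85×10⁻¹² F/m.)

C ≈ 0.783 nF

Initially C₁ = ε₀A/d = 8.85×10⁻¹² × 1.77×10⁻² / 2.74×10⁻³ = 5.72×10⁻¹¹ F.
C = κε₀A/d scales with κ, so C₂/C₁ = κ = 13.7.
C₂ = 13.7 × 5.72×10⁻¹¹ = 7.83×10⁻¹⁰ F.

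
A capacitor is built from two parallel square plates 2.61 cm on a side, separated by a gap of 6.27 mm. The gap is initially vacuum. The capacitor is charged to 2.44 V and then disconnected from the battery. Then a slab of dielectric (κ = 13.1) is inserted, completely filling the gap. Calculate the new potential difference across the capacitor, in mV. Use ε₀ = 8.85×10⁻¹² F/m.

A = (2.61 cm)² = 6.81×10⁻⁴ m².
Initially C₁ = ε₀A/d = 8.85×10⁻¹² × 6.81×10⁻⁴ / 6.27×10⁻³ = 9.62×10⁻¹³ F.
V₁ = 2.44 V.
Isolated ⇒ Q is held fixed. C₂ = 13.1 C₁ and V = Q/C, so V₂/V₁ = C₁/C₂ = 0.0763.
V₂ = 0.0763 × 2.44 = 0.186 V.

186 mV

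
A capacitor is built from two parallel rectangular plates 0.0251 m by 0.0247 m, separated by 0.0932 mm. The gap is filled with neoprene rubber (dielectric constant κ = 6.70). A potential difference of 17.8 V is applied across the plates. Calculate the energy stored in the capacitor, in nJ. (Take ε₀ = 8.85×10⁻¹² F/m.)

U ≈ 62.5 nJ

A = 0.0251 × 0.0247 m² = 6.20×10⁻⁴ m².
C = κε₀A/d = 6.70 × 8.85×10⁻¹² × 6.20×10⁻⁴ / 9.32×10⁻⁵ = 3.94×10⁻¹⁰ F.
U = ½CV² = ½ × 3.94×10⁻¹⁰ × (17.8)² = 6.25×10⁻⁸ J.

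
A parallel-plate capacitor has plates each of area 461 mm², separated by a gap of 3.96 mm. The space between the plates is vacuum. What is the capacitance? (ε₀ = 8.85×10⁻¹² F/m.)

A = 461 mm² = 4.61×10⁻⁴ m².
C = ε₀A/d = 8.85×10⁻¹² × 4.61×10⁻⁴ / 3.96×10⁻³ = 1.03×10⁻¹² F.

1.03 pF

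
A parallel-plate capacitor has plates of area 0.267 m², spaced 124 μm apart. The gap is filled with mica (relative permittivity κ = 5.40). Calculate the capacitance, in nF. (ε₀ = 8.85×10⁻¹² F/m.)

C = κε₀A/d = 5.40 × 8.85×10⁻¹² × 0.267 / 1.24×10⁻⁴ = 1.03×10⁻⁷ F.

C ≈ 103 nF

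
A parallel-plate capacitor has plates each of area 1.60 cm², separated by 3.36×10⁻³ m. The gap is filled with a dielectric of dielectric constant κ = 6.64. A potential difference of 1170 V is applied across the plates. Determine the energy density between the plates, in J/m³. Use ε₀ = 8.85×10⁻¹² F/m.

E = V/d = 1170 / 3.36×10⁻³ = 3.48×10⁵ V/m.
u = ½κε₀E² = ½ × 6.64 × 8.85×10⁻¹² × (3.48×10⁵)² = 3.56 J/m³.

u ≈ 3.56 J/m³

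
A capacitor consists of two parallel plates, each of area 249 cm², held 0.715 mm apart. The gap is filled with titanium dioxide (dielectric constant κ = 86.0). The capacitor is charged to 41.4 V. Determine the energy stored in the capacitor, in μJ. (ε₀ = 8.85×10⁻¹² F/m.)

U ≈ 22.7 μJ

A = 249 cm² = 2.49×10⁻² m².
C = κε₀A/d = 86.0 × 8.85×10⁻¹² × 2.49×10⁻² / 7.15×10⁻⁴ = 2.65×10⁻⁸ F.
U = ½CV² = ½ × 2.65×10⁻⁸ × (41.4)² = 2.27×10⁻⁵ J.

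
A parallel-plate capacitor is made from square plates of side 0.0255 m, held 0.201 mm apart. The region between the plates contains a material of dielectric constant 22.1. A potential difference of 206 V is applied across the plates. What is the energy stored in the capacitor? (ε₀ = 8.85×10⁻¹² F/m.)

A = (0.0255 m)² = 6.50×10⁻⁴ m².
C = κε₀A/d = 22.1 × 8.85×10⁻¹² × 6.50×10⁻⁴ / 2.01×10⁻⁴ = 6.33×10⁻¹⁰ F.
U = ½CV² = ½ × 6.33×10⁻¹⁰ × (206)² = 1.34×10⁻⁵ J.

U ≈ 13.4 μJ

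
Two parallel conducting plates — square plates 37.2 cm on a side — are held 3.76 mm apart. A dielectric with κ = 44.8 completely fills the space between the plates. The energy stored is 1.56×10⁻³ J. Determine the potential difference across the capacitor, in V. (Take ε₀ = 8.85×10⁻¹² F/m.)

V ≈ 462 V

A = (37.2 cm)² = 0.138 m².
C = κε₀A/d = 44.8 × 8.85×10⁻¹² × 0.138 / 3.76×10⁻³ = 1.46×10⁻⁸ F.
V = √(2U/C) = √(2 × 1.56×10⁻³ / 1.46×10⁻⁸) = 4.62×10² V.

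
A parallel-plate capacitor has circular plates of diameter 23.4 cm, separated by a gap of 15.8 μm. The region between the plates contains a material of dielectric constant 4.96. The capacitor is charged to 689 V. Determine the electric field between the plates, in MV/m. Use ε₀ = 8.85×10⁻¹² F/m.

E = V/d = 689 / 1.58×10⁻⁵ = 4.36×10⁷ V/m.

E ≈ 43.6 MV/m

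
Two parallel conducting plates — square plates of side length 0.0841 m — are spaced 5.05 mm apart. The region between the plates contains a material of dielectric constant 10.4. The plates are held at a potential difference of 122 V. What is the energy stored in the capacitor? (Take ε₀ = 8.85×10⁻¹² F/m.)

U ≈ 0.959 μJ

A = (0.0841 m)² = 7.07×10⁻³ m².
C = κε₀A/d = 10.4 × 8.85×10⁻¹² × 7.07×10⁻³ / 5.05×10⁻³ = 1.29×10⁻¹⁰ F.
U = ½CV² = ½ × 1.29×10⁻¹⁰ × (122)² = 9.59×10⁻⁷ J.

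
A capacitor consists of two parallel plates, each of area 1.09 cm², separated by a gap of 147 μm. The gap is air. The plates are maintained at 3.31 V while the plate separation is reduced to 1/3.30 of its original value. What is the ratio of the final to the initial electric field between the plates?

3.30

Battery connected ⇒ V is held fixed.
E = V/d, so E₂/E₁ = d₁/d₂ = 3.30.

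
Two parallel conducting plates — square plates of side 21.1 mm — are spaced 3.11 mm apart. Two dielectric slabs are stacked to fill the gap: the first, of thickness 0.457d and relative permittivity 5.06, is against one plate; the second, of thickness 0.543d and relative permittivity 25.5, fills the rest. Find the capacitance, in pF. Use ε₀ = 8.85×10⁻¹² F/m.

A = (21.1 mm)² = 4.45×10⁻⁴ m².
Stacked slabs ⇒ two capacitors in series, each with the full plate area.
C₁ = κ₁ε₀A/d₁ = 5.06 × 8.85×10⁻¹² × 4.45×10⁻⁴ / 1.42×10⁻³ = 1.40×10⁻¹¹ F.
C₂ = κ₂ε₀A/d₂ = 25.5 × 8.85×10⁻¹² × 4.45×10⁻⁴ / 1.69×10⁻³ = 5.95×10⁻¹¹ F.
C = (1/C₁ + 1/C₂)⁻¹ = 1.14×10⁻¹¹ F.

11.4 pF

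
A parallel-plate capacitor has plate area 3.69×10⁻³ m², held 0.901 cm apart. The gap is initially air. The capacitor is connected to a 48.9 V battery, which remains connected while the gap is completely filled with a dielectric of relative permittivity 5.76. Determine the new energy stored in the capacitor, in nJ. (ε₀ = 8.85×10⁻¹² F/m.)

Initially C₁ = ε₀A/d = 8.85×10⁻¹² × 3.69×10⁻³ / 9.01×10⁻³ = 3.62×10⁻¹² F.
U₁ = 4.33×10⁻⁹ J.
Battery connected ⇒ V is held fixed. C₂ = 5.76 C₁ and U = ½CV², so U₂/U₁ = C₂/C₁ = 5.76.
U₂ = 5.76 × 4.33×10⁻⁹ = 2.50×10⁻⁸ J.

U ≈ 25.0 nJ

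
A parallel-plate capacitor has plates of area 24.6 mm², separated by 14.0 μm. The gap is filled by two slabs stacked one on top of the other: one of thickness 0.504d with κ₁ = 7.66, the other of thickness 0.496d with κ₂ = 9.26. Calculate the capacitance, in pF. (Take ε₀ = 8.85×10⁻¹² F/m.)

130 pF

A = 24.6 mm² = 2.46×10⁻⁵ m².
Stacked slabs ⇒ two capacitors in series, each with the full plate area.
C₁ = κ₁ε₀A/d₁ = 7.66 × 8.85×10⁻¹² × 2.46×10⁻⁵ / 7.06×10⁻⁶ = 2.36×10⁻¹⁰ F.
C₂ = κ₂ε₀A/d₂ = 9.26 × 8.85×10⁻¹² × 2.46×10⁻⁵ / 6.94×10⁻⁶ = 2.90×10⁻¹⁰ F.
C = (1/C₁ + 1/C₂)⁻¹ = 1.30×10⁻¹⁰ F.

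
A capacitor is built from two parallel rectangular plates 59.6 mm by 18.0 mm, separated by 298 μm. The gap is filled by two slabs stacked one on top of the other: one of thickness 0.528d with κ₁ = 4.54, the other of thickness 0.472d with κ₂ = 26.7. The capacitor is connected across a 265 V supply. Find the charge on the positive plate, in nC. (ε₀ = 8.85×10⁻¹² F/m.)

A = 59.6 × 18.0 mm² = 1.07×10⁻³ m².
Stacked slabs ⇒ two capacitors in series, each with the full plate area.
C₁ = κ₁ε₀A/d₁ = 4.54 × 8.85×10⁻¹² × 1.07×10⁻³ / 1.57×10⁻⁴ = 2.74×10⁻¹⁰ F.
C₂ = κ₂ε₀A/d₂ = 26.7 × 8.85×10⁻¹² × 1.07×10⁻³ / 1.41×10⁻⁴ = 1.80×10⁻⁹ F.
C = (1/C₁ + 1/C₂)⁻¹ = 2.38×10⁻¹⁰ F.
Q = CV = 2.38×10⁻¹⁰ × 265 = 6.30×10⁻⁸ C.

Q ≈ 63.0 nC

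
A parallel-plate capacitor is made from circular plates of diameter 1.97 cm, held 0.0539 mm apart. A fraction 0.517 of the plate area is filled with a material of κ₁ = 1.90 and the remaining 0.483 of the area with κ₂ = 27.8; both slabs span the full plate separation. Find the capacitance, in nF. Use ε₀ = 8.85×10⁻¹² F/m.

A = π(1.97/2 cm)² = 3.05×10⁻⁴ m².
Side-by-side slabs ⇒ two capacitors in parallel, each spanning the full gap.
C₁ = κ₁ε₀A₁/d = 1.90 × 8.85×10⁻¹² × 1.58×10⁻⁴ / 5.39×10⁻⁵ = 4.92×10⁻¹¹ F.
C₂ = κ₂ε₀A₂/d = 27.8 × 8.85×10⁻¹² × 1.47×10⁻⁴ / 5.39×10⁻⁵ = 6.72×10⁻¹⁰ F.
C = C₁ + C₂ = 7.21×10⁻¹⁰ F.

C ≈ 0.721 nF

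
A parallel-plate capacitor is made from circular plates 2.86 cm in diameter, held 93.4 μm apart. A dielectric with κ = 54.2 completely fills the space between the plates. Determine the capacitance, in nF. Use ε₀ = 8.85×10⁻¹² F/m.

A = π(2.86/2 cm)² = 6.42×10⁻⁴ m².
C = κε₀A/d = 54.2 × 8.85×10⁻¹² × 6.42×10⁻⁴ / 9.34×10⁻⁵ = 3.30×10⁻⁹ F.

3.30 nF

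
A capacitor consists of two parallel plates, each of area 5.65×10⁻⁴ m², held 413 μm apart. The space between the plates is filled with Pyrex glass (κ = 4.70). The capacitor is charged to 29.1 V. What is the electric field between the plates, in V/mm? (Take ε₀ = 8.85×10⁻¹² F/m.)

E = V/d = 29.1 / 4.13×10⁻⁴ = 7.05×10⁴ V/m.

E ≈ 70.5 V/mm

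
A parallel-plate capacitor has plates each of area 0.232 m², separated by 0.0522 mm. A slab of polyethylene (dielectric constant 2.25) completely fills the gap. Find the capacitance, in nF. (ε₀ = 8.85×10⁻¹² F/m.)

C = κε₀A/d = 2.25 × 8.85×10⁻¹² × 0.232 / 5.22×10⁻⁵ = 8.85×10⁻⁸ F.

88.5 nF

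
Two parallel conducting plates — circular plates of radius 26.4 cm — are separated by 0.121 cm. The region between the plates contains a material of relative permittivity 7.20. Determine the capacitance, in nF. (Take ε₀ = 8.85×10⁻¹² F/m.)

11.5 nF

A = π(26.4 cm)² = 0.219 m².
C = κε₀A/d = 7.20 × 8.85×10⁻¹² × 0.219 / 1.21×10⁻³ = 1.15×10⁻⁸ F.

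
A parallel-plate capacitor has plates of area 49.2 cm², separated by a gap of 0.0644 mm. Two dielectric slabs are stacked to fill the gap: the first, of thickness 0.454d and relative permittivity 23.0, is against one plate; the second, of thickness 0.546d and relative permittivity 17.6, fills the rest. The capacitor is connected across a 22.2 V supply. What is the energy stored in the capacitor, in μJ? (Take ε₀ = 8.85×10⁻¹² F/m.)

A = 49.2 cm² = 4.92×10⁻³ m².
Stacked slabs ⇒ two capacitors in series, each with the full plate area.
C₁ = κ₁ε₀A/d₁ = 23.0 × 8.85×10⁻¹² × 4.92×10⁻³ / 2.92×10⁻⁵ = 3.43×10⁻⁸ F.
C₂ = κ₂ε₀A/d₂ = 17.6 × 8.85×10⁻¹² × 4.92×10⁻³ / 3.52×10⁻⁵ = 2.18×10⁻⁸ F.
C = (1/C₁ + 1/C₂)⁻¹ = 1.33×10⁻⁸ F.
U = ½CV² = ½ × 1.33×10⁻⁸ × (22.2)² = 3.28×10⁻⁶ J.

3.28 μJ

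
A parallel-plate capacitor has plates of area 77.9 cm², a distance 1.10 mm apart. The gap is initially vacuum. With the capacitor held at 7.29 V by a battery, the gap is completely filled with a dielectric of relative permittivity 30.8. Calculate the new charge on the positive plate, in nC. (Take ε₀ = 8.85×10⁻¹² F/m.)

Q ≈ 14.1 nC

A = 77.9 cm² = 7.79×10⁻³ m².
Initially C₁ = ε₀A/d = 8.85×10⁻¹² × 7.79×10⁻³ / 1.10×10⁻³ = 6.27×10⁻¹¹ F.
Q₁ = 4.57×10⁻¹⁰ C.
Battery connected ⇒ V is held fixed. C₂ = 30.8 C₁ and Q = CV, so Q₂/Q₁ = C₂/C₁ = 30.8.
Q₂ = 30.8 × 4.57×10⁻¹⁰ = 1.41×10⁻⁸ C.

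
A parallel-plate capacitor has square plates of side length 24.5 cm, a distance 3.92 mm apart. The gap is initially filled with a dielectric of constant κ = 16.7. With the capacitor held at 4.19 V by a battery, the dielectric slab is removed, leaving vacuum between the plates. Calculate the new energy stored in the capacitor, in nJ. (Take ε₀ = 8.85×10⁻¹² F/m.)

A = (24.5 cm)² = 6.00×10⁻² m².
Initially C₁ = κε₀A/d = 16.7 × 8.85×10⁻¹² × 6.00×10⁻² / 3.92×10⁻³ = 2.26×10⁻⁹ F.
U₁ = 1.99×10⁻⁸ J.
Battery connected ⇒ V is held fixed. C₂ = 0.0599 C₁ and U = ½CV², so U₂/U₁ = C₂/C₁ = 0.0599.
U₂ = 0.0599 × 1.99×10⁻⁸ = 1.19×10⁻⁹ J.

1.19 nJ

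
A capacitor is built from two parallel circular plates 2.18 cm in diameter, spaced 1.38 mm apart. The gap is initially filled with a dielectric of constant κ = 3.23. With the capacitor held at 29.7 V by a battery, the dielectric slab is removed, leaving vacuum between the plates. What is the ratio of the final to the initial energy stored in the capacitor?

0.310

Battery connected ⇒ V is held fixed.
C₂ = 0.310 C₁ and U = ½CV², so U₂/U₁ = C₂/C₁ = 0.310.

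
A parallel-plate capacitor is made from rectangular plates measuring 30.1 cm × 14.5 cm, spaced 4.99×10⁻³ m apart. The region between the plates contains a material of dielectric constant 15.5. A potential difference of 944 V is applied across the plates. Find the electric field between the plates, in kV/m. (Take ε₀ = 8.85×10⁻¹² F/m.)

189 kV/m

E = V/d = 944 / 4.99×10⁻³ = 1.89×10⁵ V/m.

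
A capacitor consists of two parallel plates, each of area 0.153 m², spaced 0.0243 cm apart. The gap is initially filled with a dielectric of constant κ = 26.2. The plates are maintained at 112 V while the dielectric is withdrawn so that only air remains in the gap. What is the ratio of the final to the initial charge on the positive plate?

Battery connected ⇒ V is held fixed.
C₂ = 0.0382 C₁ and Q = CV, so Q₂/Q₁ = C₂/C₁ = 0.0382.

0.0382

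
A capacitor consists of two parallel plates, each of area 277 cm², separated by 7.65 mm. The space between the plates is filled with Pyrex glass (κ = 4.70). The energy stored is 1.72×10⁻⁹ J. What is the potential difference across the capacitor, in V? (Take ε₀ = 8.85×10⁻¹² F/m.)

A = 277 cm² = 2.77×10⁻² m².
C = κε₀A/d = 4.70 × 8.85×10⁻¹² × 2.77×10⁻² / 7.65×10⁻³ = 1.51×10⁻¹⁰ F.
V = √(2U/C) = √(2 × 1.72×10⁻⁹ / 1.51×10⁻¹⁰) = 4.78 V.

V ≈ 4.78 V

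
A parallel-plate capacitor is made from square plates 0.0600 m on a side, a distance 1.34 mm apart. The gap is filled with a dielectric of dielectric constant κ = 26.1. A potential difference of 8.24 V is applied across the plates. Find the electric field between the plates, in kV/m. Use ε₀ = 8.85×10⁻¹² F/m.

6.15 kV/m

E = V/d = 8.24 / 1.34×10⁻³ = 6.15×10³ V/m.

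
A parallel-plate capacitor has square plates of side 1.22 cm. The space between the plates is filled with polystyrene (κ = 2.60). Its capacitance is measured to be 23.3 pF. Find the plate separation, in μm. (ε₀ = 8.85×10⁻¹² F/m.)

147 μm

A = (1.22 cm)² = 1.49×10⁻⁴ m².
d = κε₀A/C = 2.60 × 8.85×10⁻¹² × 1.49×10⁻⁴ / 2.33×10⁻¹¹ = 1.47×10⁻⁴ m.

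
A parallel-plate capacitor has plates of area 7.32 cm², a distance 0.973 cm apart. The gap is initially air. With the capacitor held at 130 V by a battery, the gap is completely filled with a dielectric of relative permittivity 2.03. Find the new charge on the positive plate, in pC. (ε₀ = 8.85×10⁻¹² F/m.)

Q ≈ 176 pC

A = 7.32 cm² = 7.32×10⁻⁴ m².
Initially C₁ = ε₀A/d = 8.85×10⁻¹² × 7.32×10⁻⁴ / 9.73×10⁻³ = 6.66×10⁻¹³ F.
Q₁ = 8.66×10⁻¹¹ C.
Battery connected ⇒ V is held fixed. C₂ = 2.03 C₁ and Q = CV, so Q₂/Q₁ = C₂/C₁ = 2.03.
Q₂ = 2.03 × 8.66×10⁻¹¹ = 1.76×10⁻¹⁰ C.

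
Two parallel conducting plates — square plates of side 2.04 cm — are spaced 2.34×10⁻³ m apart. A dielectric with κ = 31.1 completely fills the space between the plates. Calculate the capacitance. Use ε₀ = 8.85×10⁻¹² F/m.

C ≈ 48.9 pF

A = (2.04 cm)² = 4.16×10⁻⁴ m².
C = κε₀A/d = 31.1 × 8.85×10⁻¹² × 4.16×10⁻⁴ / 2.34×10⁻³ = 4.89×10⁻¹¹ F.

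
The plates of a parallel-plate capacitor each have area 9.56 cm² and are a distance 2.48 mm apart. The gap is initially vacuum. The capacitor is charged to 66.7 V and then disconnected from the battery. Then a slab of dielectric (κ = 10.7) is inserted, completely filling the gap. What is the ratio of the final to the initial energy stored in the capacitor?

U₂/U₁ ≈ 0.0935

Isolated ⇒ Q is held fixed.
C₂ = 10.7 C₁ and U = Q²/(2C), so U₂/U₁ = C₁/C₂ = 0.0935.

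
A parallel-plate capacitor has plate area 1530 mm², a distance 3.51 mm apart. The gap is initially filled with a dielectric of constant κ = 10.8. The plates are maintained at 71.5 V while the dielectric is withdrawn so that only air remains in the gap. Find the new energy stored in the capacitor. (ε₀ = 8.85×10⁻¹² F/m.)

9.86 nJ

A = 1530 mm² = 1.53×10⁻³ m².
Initially C₁ = κε₀A/d = 10.8 × 8.85×10⁻¹² × 1.53×10⁻³ / 3.51×10⁻³ = 4.17×10⁻¹¹ F.
U₁ = 1.06×10⁻⁷ J.
Battery connected ⇒ V is held fixed. C₂ = 0.0926 C₁ and U = ½CV², so U₂/U₁ = C₂/C₁ = 0.0926.
U₂ = 0.0926 × 1.06×10⁻⁷ = 9.86×10⁻⁹ J.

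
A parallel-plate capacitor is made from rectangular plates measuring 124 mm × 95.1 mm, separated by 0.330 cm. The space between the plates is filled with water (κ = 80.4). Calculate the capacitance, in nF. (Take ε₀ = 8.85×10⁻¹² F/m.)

2.54 nF

A = 124 × 95.1 mm² = 1.18×10⁻² m².
C = κε₀A/d = 80.4 × 8.85×10⁻¹² × 1.18×10⁻² / 3.30×10⁻³ = 2.54×10⁻⁹ F.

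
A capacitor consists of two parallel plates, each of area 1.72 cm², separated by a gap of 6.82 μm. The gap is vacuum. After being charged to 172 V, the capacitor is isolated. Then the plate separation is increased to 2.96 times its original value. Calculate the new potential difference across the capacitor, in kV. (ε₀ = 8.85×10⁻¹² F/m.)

A = 1.72 cm² = 1.72×10⁻⁴ m².
Initially C₁ = ε₀A/d = 8.85×10⁻¹² × 1.72×10⁻⁴ / 6.82×10⁻⁶ = 2.23×10⁻¹⁰ F.
V₁ = 1.72×10² V.
Isolated ⇒ Q is held fixed. C₂ = 0.338 C₁ and V = Q/C, so V₂/V₁ = C₁/C₂ = 2.96.
V₂ = 2.96 × 1.72×10² = 5.09×10² V.

V ≈ 0.509 kV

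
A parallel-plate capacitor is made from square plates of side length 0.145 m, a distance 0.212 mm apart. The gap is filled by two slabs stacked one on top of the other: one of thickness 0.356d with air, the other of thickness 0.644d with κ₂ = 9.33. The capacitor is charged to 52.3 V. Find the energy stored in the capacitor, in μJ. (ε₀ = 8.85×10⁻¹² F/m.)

U ≈ 2.82 μJ

A = (0.145 m)² = 2.10×10⁻² m².
Stacked slabs ⇒ two capacitors in series, each with the full plate area.
C₁ = κ₁ε₀A/d₁ = 1.00 × 8.85×10⁻¹² × 2.10×10⁻² / 7.55×10⁻⁵ = 2.47×10⁻⁹ F.
C₂ = κ₂ε₀A/d₂ = 9.33 × 8.85×10⁻¹² × 2.10×10⁻² / 1.37×10⁻⁴ = 1.27×10⁻⁸ F.
C = (1/C₁ + 1/C₂)⁻¹ = 2.07×10⁻⁹ F.
U = ½CV² = ½ × 2.07×10⁻⁹ × (52.3)² = 2.82×10⁻⁶ J.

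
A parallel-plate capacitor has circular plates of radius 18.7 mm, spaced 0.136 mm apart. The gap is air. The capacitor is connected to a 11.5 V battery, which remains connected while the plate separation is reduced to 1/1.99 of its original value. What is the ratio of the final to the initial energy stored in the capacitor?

Battery connected ⇒ V is held fixed.
C₂ = 1.99 C₁ and U = ½CV², so U₂/U₁ = C₂/C₁ = 1.99.

1.99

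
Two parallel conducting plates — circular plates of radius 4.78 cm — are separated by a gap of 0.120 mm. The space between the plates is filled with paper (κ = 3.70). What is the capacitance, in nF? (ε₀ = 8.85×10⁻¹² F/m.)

A = π(4.78 cm)² = 7.18×10⁻³ m².
C = κε₀A/d = 3.70 × 8.85×10⁻¹² × 7.18×10⁻³ / 1.20×10⁻⁴ = 1.96×10⁻⁹ F.

1.96 nF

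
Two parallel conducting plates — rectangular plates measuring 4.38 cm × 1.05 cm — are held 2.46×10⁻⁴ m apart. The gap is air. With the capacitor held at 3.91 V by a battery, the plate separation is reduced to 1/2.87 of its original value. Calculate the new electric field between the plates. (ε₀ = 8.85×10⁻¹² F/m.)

E ≈ 45.6 kV/m

A = 4.38 × 1.05 cm² = 4.60×10⁻⁴ m².
Initially C₁ = ε₀A/d = 8.85×10⁻¹² × 4.60×10⁻⁴ / 2.46×10⁻⁴ = 1.65×10⁻¹¹ F.
E₁ = 1.59×10⁴ V/m.
Battery connected ⇒ V is held fixed. E = V/d, so E₂/E₁ = d₁/d₂ = 2.87.
E₂ = 2.87 × 1.59×10⁴ = 4.56×10⁴ V/m.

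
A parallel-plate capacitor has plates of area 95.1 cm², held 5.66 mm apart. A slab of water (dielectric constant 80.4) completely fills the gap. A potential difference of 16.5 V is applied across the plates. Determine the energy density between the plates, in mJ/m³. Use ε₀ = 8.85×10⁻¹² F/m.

3.02 mJ/m³

E = V/d = 16.5 / 5.66×10⁻³ = 2.92×10³ V/m.
u = ½κε₀E² = ½ × 80.4 × 8.85×10⁻¹² × (2.92×10³)² = 3.02×10⁻³ J/m³.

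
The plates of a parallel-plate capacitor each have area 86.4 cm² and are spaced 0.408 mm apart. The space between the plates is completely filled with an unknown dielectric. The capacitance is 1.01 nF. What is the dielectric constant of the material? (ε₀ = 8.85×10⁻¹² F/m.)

κ ≈ 5.39

A = 86.4 cm² = 8.64×10⁻³ m².
κ = Cd/(ε₀A) = 1.01×10⁻⁹ × 4.08×10⁻⁴ / (8.85×10⁻¹² × 8.64×10⁻³) = 5.39.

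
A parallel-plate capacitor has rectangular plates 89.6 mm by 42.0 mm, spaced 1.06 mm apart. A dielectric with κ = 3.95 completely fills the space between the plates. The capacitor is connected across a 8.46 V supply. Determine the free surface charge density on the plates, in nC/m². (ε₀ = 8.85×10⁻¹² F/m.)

σ ≈ 279 nC/m²

A = 89.6 × 42.0 mm² = 3.76×10⁻³ m².
C = κε₀A/d = 3.95 × 8.85×10⁻¹² × 3.76×10⁻³ / 1.06×10⁻³ = 1.24×10⁻¹⁰ F.
σ = Q/A = CV/A = 1.24×10⁻¹⁰ × 8.46 / 3.76×10⁻³ = 2.79×10⁻⁷ C/m².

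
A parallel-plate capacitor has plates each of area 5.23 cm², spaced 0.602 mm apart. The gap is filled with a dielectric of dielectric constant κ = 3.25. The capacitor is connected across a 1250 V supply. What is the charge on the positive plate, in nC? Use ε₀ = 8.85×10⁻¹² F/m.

Q ≈ 31.2 nC

A = 5.23 cm² = 5.23×10⁻⁴ m².
C = κε₀A/d = 3.25 × 8.85×10⁻¹² × 5.23×10⁻⁴ / 6.02×10⁻⁴ = 2.50×10⁻¹¹ F.
Q = CV = 2.50×10⁻¹¹ × 1250 = 3.12×10⁻⁸ C.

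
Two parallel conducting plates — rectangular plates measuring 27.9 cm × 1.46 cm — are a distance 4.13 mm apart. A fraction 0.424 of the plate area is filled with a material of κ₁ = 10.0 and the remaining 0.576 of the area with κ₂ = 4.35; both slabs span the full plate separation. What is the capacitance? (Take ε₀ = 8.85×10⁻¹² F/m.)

A = 27.9 × 1.46 cm² = 4.07×10⁻³ m².
Side-by-side slabs ⇒ two capacitors in parallel, each spanning the full gap.
C₁ = κ₁ε₀A₁/d = 10.0 × 8.85×10⁻¹² × 1.73×10⁻³ / 4.13×10⁻³ = 3.70×10⁻¹¹ F.
C₂ = κ₂ε₀A₂/d = 4.35 × 8.85×10⁻¹² × 2.35×10⁻³ / 4.13×10⁻³ = 2.19×10⁻¹¹ F.
C = C₁ + C₂ = 5.89×10⁻¹¹ F.

58.9 pF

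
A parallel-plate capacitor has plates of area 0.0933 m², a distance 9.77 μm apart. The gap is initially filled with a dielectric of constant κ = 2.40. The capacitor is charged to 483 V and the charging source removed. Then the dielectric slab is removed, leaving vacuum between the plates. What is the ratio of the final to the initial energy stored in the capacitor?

U₂/U₁ ≈ 2.40

Isolated ⇒ Q is held fixed.
C₂ = 0.417 C₁ and U = Q²/(2C), so U₂/U₁ = C₁/C₂ = 2.40.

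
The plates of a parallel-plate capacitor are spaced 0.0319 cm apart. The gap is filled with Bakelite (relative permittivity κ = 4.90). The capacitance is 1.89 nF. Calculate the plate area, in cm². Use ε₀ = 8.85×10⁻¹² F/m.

A = Cd/(κε₀) = 1.89×10⁻⁹ × 3.19×10⁻⁴ / (4.90 × 8.85×10⁻¹²) = 1.39×10⁻² m².

A ≈ 139 cm²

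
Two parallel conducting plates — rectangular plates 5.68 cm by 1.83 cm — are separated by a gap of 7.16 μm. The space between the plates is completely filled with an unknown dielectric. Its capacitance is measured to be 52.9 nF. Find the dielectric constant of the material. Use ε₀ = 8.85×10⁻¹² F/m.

41.2

A = 5.68 × 1.83 cm² = 1.04×10⁻³ m².
κ = Cd/(ε₀A) = 5.29×10⁻⁸ × 7.16×10⁻⁶ / (8.85×10⁻¹² × 1.04×10⁻³) = 41.2.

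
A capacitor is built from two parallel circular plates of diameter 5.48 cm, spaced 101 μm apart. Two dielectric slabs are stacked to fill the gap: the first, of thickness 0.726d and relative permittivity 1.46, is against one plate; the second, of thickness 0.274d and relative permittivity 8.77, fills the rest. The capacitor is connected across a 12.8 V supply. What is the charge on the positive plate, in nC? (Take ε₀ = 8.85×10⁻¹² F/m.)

Q ≈ 5.01 nC

A = π(5.48/2 cm)² = 2.36×10⁻³ m².
Stacked slabs ⇒ two capacitors in series, each with the full plate area.
C₁ = κ₁ε₀A/d₁ = 1.46 × 8.85×10⁻¹² × 2.36×10⁻³ / 7.33×10⁻⁵ = 4.16×10⁻¹⁰ F.
C₂ = κ₂ε₀A/d₂ = 8.77 × 8.85×10⁻¹² × 2.36×10⁻³ / 2.77×10⁻⁵ = 6.61×10⁻⁹ F.
C = (1/C₁ + 1/C₂)⁻¹ = 3.91×10⁻¹⁰ F.
Q = CV = 3.91×10⁻¹⁰ × 12.8 = 5.01×10⁻⁹ C.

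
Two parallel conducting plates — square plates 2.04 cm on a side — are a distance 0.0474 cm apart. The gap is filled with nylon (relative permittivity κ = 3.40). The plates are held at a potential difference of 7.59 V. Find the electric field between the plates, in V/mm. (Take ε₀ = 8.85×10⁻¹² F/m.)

16.0 V/mm

E = V/d = 7.59 / 4.74×10⁻⁴ = 1.60×10⁴ V/m.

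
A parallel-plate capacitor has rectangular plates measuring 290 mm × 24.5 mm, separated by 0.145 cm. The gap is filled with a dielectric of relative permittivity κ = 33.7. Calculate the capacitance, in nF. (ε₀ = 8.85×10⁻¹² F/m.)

A = 290 × 24.5 mm² = 7.11×10⁻³ m².
C = κε₀A/d = 33.7 × 8.85×10⁻¹² × 7.11×10⁻³ / 1.45×10⁻³ = 1.46×10⁻⁹ F.

C ≈ 1.46 nF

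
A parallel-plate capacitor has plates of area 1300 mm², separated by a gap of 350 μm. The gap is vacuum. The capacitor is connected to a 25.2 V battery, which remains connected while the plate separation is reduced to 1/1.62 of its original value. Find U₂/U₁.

U₂/U₁ ≈ 1.62

Battery connected ⇒ V is held fixed.
C₂ = 1.62 C₁ and U = ½CV², so U₂/U₁ = C₂/C₁ = 1.62.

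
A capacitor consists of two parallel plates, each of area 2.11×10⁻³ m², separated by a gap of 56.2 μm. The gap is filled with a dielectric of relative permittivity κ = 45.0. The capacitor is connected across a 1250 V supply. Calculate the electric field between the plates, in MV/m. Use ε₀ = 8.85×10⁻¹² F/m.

E = V/d = 1250 / 5.62×10⁻⁵ = 2.22×10⁷ V/m.

E ≈ 22.2 MV/m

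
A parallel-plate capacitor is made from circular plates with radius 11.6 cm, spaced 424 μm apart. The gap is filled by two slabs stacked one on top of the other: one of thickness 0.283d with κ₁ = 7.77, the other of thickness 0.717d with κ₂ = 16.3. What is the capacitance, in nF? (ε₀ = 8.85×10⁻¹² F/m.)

A = π(11.6 cm)² = 4.23×10⁻² m².
Stacked slabs ⇒ two capacitors in series, each with the full plate area.
C₁ = κ₁ε₀A/d₁ = 7.77 × 8.85×10⁻¹² × 4.23×10⁻² / 1.20×10⁻⁴ = 2.42×10⁻⁸ F.
C₂ = κ₂ε₀A/d₂ = 16.3 × 8.85×10⁻¹² × 4.23×10⁻² / 3.04×10⁻⁴ = 2.01×10⁻⁸ F.
C = (1/C₁ + 1/C₂)⁻¹ = 1.10×10⁻⁸ F.

11.0 nF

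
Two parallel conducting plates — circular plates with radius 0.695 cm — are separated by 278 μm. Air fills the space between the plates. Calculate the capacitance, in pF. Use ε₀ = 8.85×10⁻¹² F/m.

C ≈ 4.83 pF

A = π(0.695 cm)² = 1.52×10⁻⁴ m².
C = ε₀A/d = 8.85×10⁻¹² × 1.52×10⁻⁴ / 2.78×10⁻⁴ = 4.83×10⁻¹² F.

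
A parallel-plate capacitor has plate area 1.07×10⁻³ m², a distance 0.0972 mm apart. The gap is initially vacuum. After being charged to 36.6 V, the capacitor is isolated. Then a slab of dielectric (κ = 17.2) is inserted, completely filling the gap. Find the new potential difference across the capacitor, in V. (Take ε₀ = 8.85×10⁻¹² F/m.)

Initially C₁ = ε₀A/d = 8.85×10⁻¹² × 1.07×10⁻³ / 9.72×10⁻⁵ = 9.74×10⁻¹¹ F.
V₁ = 36.6 V.
Isolated ⇒ Q is held fixed. C₂ = 17.2 C₁ and V = Q/C, so V₂/V₁ = C₁/C₂ = 0.0581.
V₂ = 0.0581 × 36.6 = 2.13 V.

V ≈ 2.13 V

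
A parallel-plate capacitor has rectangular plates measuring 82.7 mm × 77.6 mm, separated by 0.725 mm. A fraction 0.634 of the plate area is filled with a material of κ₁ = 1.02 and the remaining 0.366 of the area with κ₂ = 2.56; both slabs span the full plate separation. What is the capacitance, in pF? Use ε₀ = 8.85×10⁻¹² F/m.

124 pF

A = 82.7 × 77.6 mm² = 6.42×10⁻³ m².
Side-by-side slabs ⇒ two capacitors in parallel, each spanning the full gap.
C₁ = κ₁ε₀A₁/d = 1.02 × 8.85×10⁻¹² × 4.07×10⁻³ / 7.25×10⁻⁴ = 5.07×10⁻¹¹ F.
C₂ = κ₂ε₀A₂/d = 2.56 × 8.85×10⁻¹² × 2.35×10⁻³ / 7.25×10⁻⁴ = 7.34×10⁻¹¹ F.
C = C₁ + C₂ = 1.24×10⁻¹⁰ F.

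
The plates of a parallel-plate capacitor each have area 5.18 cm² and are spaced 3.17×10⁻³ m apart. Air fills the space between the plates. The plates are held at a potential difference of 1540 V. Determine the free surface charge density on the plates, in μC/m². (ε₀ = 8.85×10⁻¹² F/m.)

σ ≈ 4.30 μC/m²

A = 5.18 cm² = 5.18×10⁻⁴ m².
C = ε₀A/d = 8.85×10⁻¹² × 5.18×10⁻⁴ / 3.17×10⁻³ = 1.45×10⁻¹² F.
σ = Q/A = CV/A = 1.45×10⁻¹² × 1540 / 5.18×10⁻⁴ = 4.30×10⁻⁶ C/m².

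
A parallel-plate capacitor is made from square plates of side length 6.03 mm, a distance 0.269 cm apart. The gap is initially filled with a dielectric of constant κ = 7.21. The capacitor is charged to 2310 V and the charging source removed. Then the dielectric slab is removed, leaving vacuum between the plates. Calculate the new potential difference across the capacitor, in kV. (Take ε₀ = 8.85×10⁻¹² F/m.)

V ≈ 16.7 kV

A = (6.03 mm)² = 3.64×10⁻⁵ m².
Initially C₁ = κε₀A/d = 7.21 × 8.85×10⁻¹² × 3.64×10⁻⁵ / 2.69×10⁻³ = 8.63×10⁻¹³ F.
V₁ = 2.31×10³ V.
Isolated ⇒ Q is held fixed. C₂ = 0.139 C₁ and V = Q/C, so V₂/V₁ = C₁/C₂ = 7.21.
V₂ = 7.21 × 2.31×10³ = 1.67×10⁴ V.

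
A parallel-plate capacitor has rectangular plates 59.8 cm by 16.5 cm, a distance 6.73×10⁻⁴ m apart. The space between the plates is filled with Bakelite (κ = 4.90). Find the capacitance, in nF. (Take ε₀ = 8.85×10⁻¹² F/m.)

6.36 nF

A = 59.8 × 16.5 cm² = 9.87×10⁻² m².
C = κε₀A/d = 4.90 × 8.85×10⁻¹² × 9.87×10⁻² / 6.73×10⁻⁴ = 6.36×10⁻⁹ F.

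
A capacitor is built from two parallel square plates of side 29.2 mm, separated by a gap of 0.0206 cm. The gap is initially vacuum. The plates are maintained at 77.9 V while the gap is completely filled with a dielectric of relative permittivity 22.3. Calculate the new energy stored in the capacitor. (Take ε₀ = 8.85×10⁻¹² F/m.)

2.48 μJ

A = (29.2 mm)² = 8.53×10⁻⁴ m².
Initially C₁ = ε₀A/d = 8.85×10⁻¹² × 8.53×10⁻⁴ / 2.06×10⁻⁴ = 3.66×10⁻¹¹ F.
U₁ = 1.11×10⁻⁷ J.
Battery connected ⇒ V is held fixed. C₂ = 22.3 C₁ and U = ½CV², so U₂/U₁ = C₂/C₁ = 22.3.
U₂ = 22.3 × 1.11×10⁻⁷ = 2.48×10⁻⁶ J.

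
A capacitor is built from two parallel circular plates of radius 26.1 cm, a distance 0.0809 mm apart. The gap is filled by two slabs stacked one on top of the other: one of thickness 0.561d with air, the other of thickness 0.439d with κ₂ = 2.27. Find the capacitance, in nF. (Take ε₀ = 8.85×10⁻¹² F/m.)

A = π(26.1 cm)² = 0.214 m².
Stacked slabs ⇒ two capacitors in series, each with the full plate area.
C₁ = κ₁ε₀A/d₁ = 1.00 × 8.85×10⁻¹² × 0.214 / 4.54×10⁻⁵ = 4.17×10⁻⁸ F.
C₂ = κ₂ε₀A/d₂ = 2.27 × 8.85×10⁻¹² × 0.214 / 3.55×10⁻⁵ = 1.21×10⁻⁷ F.
C = (1/C₁ + 1/C₂)⁻¹ = 3.10×10⁻⁸ F.

31.0 nF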